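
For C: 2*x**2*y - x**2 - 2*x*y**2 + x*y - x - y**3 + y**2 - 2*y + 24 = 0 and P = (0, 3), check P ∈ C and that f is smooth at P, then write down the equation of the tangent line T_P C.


Tangent line at P: -16*x - 23*y + 69 = 0.

Step 1: f(0, 3) = 0, so P lies on C.
Step 2: partial derivatives
  f_x(x, y) = 4*x*y - 2*x - 2*y**2 + y - 1, f_y(x, y) = 2*x**2 - 4*x*y + x - 3*y**2 + 2*y - 2.
  f_x(P) = -16, f_y(P) = -23 (gradient nonzero, so P is smooth).
Step 3: tangent line at P: -16·(x − 0) + -23·(y − 3) = 0.
Expanding: -16*x - 23*y + 69 = 0.


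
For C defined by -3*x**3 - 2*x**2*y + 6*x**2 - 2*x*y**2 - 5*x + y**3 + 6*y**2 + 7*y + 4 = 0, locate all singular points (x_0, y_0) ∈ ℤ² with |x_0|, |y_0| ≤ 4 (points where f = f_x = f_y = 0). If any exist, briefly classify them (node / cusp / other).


Singular points: {(1, -1)}; classification: node.

Compute partial derivatives:
  f_x = -9*x**2 - 4*x*y + 12*x - 2*y**2 - 5.
  f_y = -2*x**2 - 4*x*y + 3*y**2 + 12*y + 7.
Scan x_0 ∈ {−4, ..., 4}. For each x_0, f_y(x_0, y) is a polynomial in y; find its integer roots y ∈ {−4, ..., 4}, then test f_x and f at those candidates.
  x = -4: f_y(-4, y) = 3*y**2 + 28*y - 25; no integer root y with |y| ≤ 4.
  x = -3: f_y(-3, y) = 3*y**2 + 24*y - 11; no integer root y with |y| ≤ 4.
  x = -2: f_y(-2, y) = 3*y**2 + 20*y - 1; no integer root y with |y| ≤ 4.
  x = -1: f_y(-1, y) = 3*y**2 + 16*y + 5; no integer root y with |y| ≤ 4.
  x = 0: f_y(0, y) = 3*y**2 + 12*y + 7; no integer root y with |y| ≤ 4.
  x = 1: f_y(1, y) = 3*y**2 + 8*y + 5; vanishes at y ∈ {-1}. (1, -1): f_x = 0, f = 0 — SINGULAR.
  x = 2: f_y(2, y) = 3*y**2 + 4*y - 1; no integer root y with |y| ≤ 4.
  x = 3: f_y(3, y) = 3*y**2 - 11; no integer root y with |y| ≤ 4.
  x = 4: f_y(4, y) = 3*y**2 - 4*y - 25; no integer root y with |y| ≤ 4.
Only singular point on the grid: (1, -1).
Classify: substitute x = 1 + u, y = -1 + v and expand: f = -3*u**3 - 2*u**2*v - u**2 - 2*u*v**2 + v**3 + v**2.
No constant or linear terms (consistent with a singular point). Quadratic part: -u**2 + v**2. Cubic part: -3*u**3 - 2*u**2*v - 2*u*v**2 + v**3.
The quadratic part v**2 - u**2 = (v − u)(v + u) splits into two distinct linear factors, so there are two distinct tangent lines y − -1 = ±(x − 1) — this is a node (ordinary double point).
Classification: node.


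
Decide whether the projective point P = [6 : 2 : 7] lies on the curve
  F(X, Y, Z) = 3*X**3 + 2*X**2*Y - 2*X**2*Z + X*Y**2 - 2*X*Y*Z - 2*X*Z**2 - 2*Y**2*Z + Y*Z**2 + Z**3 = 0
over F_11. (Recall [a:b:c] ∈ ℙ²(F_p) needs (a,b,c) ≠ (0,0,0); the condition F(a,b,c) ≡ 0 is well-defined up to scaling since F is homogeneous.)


F(6,2,7) ≡ 7 (mod 11); P is NOT on the curve.

Evaluate F(6, 2, 7) term-by-term (mod 11).
  3*X**3 ↦ 3·216·1·1 = 648
  2*X**2*Y ↦ 2·36·2·1 = 144
  -2*X**2*Z ↦ -2·36·1·7 = -504
  X*Y**2 ↦ 1·6·4·1 = 24
  -2*X*Y*Z ↦ -2·6·2·7 = -168
  -2*X*Z**2 ↦ -2·6·1·49 = -588
  -2*Y**2*Z ↦ -2·1·4·7 = -56
  Y*Z**2 ↦ 1·1·2·49 = 98
  Z**3 ↦ 1·1·1·343 = 343
Sum: F(6, 2, 7) = (648) + (144) + (-504) + (24) + (-168) + (-588) + (-56) + (98) + (343) = -59.
Reducing mod 11: -59 ≡ 7 (mod 11).
Since F(a, b, c) ≡ 7 ≠ 0 (mod 11), P does NOT lie on the curve.


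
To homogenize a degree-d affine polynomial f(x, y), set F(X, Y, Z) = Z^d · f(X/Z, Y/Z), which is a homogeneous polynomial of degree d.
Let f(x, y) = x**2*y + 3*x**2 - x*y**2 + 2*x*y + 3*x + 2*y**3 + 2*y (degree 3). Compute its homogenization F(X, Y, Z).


F(X, Y, Z) = X**2*Y + 3*X**2*Z - X*Y**2 + 2*X*Y*Z + 3*X*Z**2 + 2*Y**3 + 2*Y*Z**2

deg(f) = 3.
Substitute x = X/Z, y = Y/Z into f, then multiply by Z^3.
  monomial 1·x^2·y^1 ↦ 1·X^2·Y^1·Z^0.
  monomial 3·x^2·y^0 ↦ 3·X^2·Y^0·Z^1.
  monomial -1·x^1·y^2 ↦ -1·X^1·Y^2·Z^0.
  monomial 2·x^1·y^1 ↦ 2·X^1·Y^1·Z^1.
  monomial 3·x^1·y^0 ↦ 3·X^1·Y^0·Z^2.
  monomial 2·x^0·y^3 ↦ 2·X^0·Y^3·Z^0.
  monomial 2·x^0·y^1 ↦ 2·X^0·Y^1·Z^2.
Collecting: F(X, Y, Z) = X**2*Y + 3*X**2*Z - X*Y**2 + 2*X*Y*Z + 3*X*Z**2 + 2*Y**3 + 2*Y*Z**2.


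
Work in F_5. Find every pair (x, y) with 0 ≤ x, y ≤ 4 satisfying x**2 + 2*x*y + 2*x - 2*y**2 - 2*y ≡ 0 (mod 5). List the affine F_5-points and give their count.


Affine F_5-points: {(0, 0), (0, 4), (1, 2), (1, 3), (3, 0), (3, 2)}; count = 6.

For each of the 25 pairs (x, y) ∈ F_5², evaluate f(x, y) mod 5. Record the zeros.
  x = 0: [0↦0, 1↦1, 2↦3, 3↦1, 4↦0]  zeros at y ∈ {0, 4}
  x = 1: [0↦3, 1↦1, 2↦0, 3↦0, 4↦1]  zeros at y ∈ {2, 3}
  x = 2: [0↦3, 1↦3, 2↦4, 3↦1, 4↦4]  zeros at y ∈ ∅
  x = 3: [0↦0, 1↦2, 2↦0, 3↦4, 4↦4]  zeros at y ∈ {0, 2}
  x = 4: [0↦4, 1↦3, 2↦3, 3↦4, 4↦1]  zeros at y ∈ ∅
Collecting zeros: affine points = {(0, 0), (0, 4), (1, 2), (1, 3), (3, 0), (3, 2)}.
Total count |C(F_5)_aff| = 6.


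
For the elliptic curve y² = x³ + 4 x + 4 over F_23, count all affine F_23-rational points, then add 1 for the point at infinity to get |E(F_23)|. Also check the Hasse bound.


Affine points = {(0, 2), (0, 21), (1, 3), (1, 20), (10, 3), (10, 20), (12, 3), (12, 20), (15, 9), (15, 14), (16, 1), (16, 22), (19, 4), (19, 19)}; affine count = 14; |E(F_23)| = 15.

Discriminant check: Δ ∝ 4a³ + 27b² = 4·4³ + 27·4² = 4·64 + 27·16 ≡ 21 (mod 23). Nonzero ⇒ E is nonsingular.
For each x ∈ F_23, compute rhs = x³ + 4·x + 4 mod 23, then count y ∈ F_23 with y² ≡ rhs.
  x = 0: rhs = 4, matching y values: 2, 21 (2 points).
  x = 1: rhs = 9, matching y values: 3, 20 (2 points).
  x = 2: rhs = 20, matching y values: none (0 points).
  x = 3: rhs = 20, matching y values: none (0 points).
  x = 4: rhs = 15, matching y values: none (0 points).
  x = 5: rhs = 11, matching y values: none (0 points).
  x = 6: rhs = 14, matching y values: none (0 points).
  x = 7: rhs = 7, matching y values: none (0 points).
  x = 8: rhs = 19, matching y values: none (0 points).
  x = 9: rhs = 10, matching y values: none (0 points).
  x = 10: rhs = 9, matching y values: 3, 20 (2 points).
  x = 11: rhs = 22, matching y values: none (0 points).
  x = 12: rhs = 9, matching y values: 3, 20 (2 points).
  x = 13: rhs = 22, matching y values: none (0 points).
  x = 14: rhs = 21, matching y values: none (0 points).
  x = 15: rhs = 12, matching y values: 9, 14 (2 points).
  x = 16: rhs = 1, matching y values: 1, 22 (2 points).
  x = 17: rhs = 17, matching y values: none (0 points).
  x = 18: rhs = 20, matching y values: none (0 points).
  x = 19: rhs = 16, matching y values: 4, 19 (2 points).
  x = 20: rhs = 11, matching y values: none (0 points).
  x = 21: rhs = 11, matching y values: none (0 points).
  x = 22: rhs = 22, matching y values: none (0 points).
Total affine count: 14.
Full point count |E(F_23)| = 14 + 1 = 15.
Hasse bound: |15 − (23+1)| = |-9| = 9 ≤ 2√23 ≈ 9.5917 ✓.


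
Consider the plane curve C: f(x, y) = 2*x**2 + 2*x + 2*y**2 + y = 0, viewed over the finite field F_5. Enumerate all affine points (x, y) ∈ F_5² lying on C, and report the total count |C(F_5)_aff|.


Affine F_5-points: {(0, 0), (0, 2), (1, 3), (1, 4), (2, 1), (3, 3), (3, 4), (4, 0), (4, 2)}; count = 9.

For each of the 25 pairs (x, y) ∈ F_5², evaluate f(x, y) mod 5. Record the zeros.
  x = 0: [0↦0, 1↦3, 2↦0, 3↦1, 4↦1]  zeros at y ∈ {0, 2}
  x = 1: [0↦4, 1↦2, 2↦4, 3↦0, 4↦0]  zeros at y ∈ {3, 4}
  x = 2: [0↦2, 1↦0, 2↦2, 3↦3, 4↦3]  zeros at y ∈ {1}
  x = 3: [0↦4, 1↦2, 2↦4, 3↦0, 4↦0]  zeros at y ∈ {3, 4}
  x = 4: [0↦0, 1↦3, 2↦0, 3↦1, 4↦1]  zeros at y ∈ {0, 2}
Collecting zeros: affine points = {(0, 0), (0, 2), (1, 3), (1, 4), (2, 1), (3, 3), (3, 4), (4, 0), (4, 2)}.
Total count |C(F_5)_aff| = 9.


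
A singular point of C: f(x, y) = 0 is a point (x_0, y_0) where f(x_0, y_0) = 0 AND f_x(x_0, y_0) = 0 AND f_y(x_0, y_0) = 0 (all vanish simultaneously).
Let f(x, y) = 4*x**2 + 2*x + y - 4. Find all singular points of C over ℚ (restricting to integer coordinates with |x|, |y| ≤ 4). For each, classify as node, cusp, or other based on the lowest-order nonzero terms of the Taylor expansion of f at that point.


No singular points in the scanned grid; C is smooth there.

Compute partial derivatives:
  f_x = 8*x + 2.
  f_y = 1.
f_y = 1 is a nonzero constant, so f_y never vanishes: no point (x, y) can satisfy f = f_x = f_y = 0. In particular no (x, y) ∈ {−4, ..., 4}² is singular; the curve is smooth.


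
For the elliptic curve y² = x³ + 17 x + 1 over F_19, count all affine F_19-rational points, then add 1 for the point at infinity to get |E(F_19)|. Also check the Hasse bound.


Affine points = {(0, 1), (0, 18), (1, 0), (2, 9), (2, 10), (4, 0), (7, 8), (7, 11), (9, 3), (9, 16), (13, 5), (13, 14), (14, 0), (17, 4), (17, 15)}; affine count = 15; |E(F_19)| = 16.

Discriminant check: Δ ∝ 4a³ + 27b² = 4·17³ + 27·1² = 4·4913 + 27·1 ≡ 14 (mod 19). Nonzero ⇒ E is nonsingular.
For each x ∈ F_19, compute rhs = x³ + 17·x + 1 mod 19, then count y ∈ F_19 with y² ≡ rhs.
  x = 0: rhs = 1, matching y values: 1, 18 (2 points).
  x = 1: rhs = 0, matching y values: 0 (1 points).
  x = 2: rhs = 5, matching y values: 9, 10 (2 points).
  x = 3: rhs = 3, matching y values: none (0 points).
  x = 4: rhs = 0, matching y values: 0 (1 points).
  x = 5: rhs = 2, matching y values: none (0 points).
  x = 6: rhs = 15, matching y values: none (0 points).
  x = 7: rhs = 7, matching y values: 8, 11 (2 points).
  x = 8: rhs = 3, matching y values: none (0 points).
  x = 9: rhs = 9, matching y values: 3, 16 (2 points).
  x = 10: rhs = 12, matching y values: none (0 points).
  x = 11: rhs = 18, matching y values: none (0 points).
  x = 12: rhs = 14, matching y values: none (0 points).
  x = 13: rhs = 6, matching y values: 5, 14 (2 points).
  x = 14: rhs = 0, matching y values: 0 (1 points).
  x = 15: rhs = 2, matching y values: none (0 points).
  x = 16: rhs = 18, matching y values: none (0 points).
  x = 17: rhs = 16, matching y values: 4, 15 (2 points).
  x = 18: rhs = 2, matching y values: none (0 points).
Total affine count: 15.
Full point count |E(F_19)| = 15 + 1 = 16.
Hasse bound: |16 − (19+1)| = |-4| = 4 ≤ 2√19 ≈ 8.7178 ✓.


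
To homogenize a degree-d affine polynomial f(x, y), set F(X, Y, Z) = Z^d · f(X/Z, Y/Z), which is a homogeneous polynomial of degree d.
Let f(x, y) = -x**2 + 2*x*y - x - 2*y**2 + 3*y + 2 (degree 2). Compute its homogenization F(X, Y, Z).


F(X, Y, Z) = -X**2 + 2*X*Y - X*Z - 2*Y**2 + 3*Y*Z + 2*Z**2

deg(f) = 2.
Substitute x = X/Z, y = Y/Z into f, then multiply by Z^2.
  monomial -1·x^2·y^0 ↦ -1·X^2·Y^0·Z^0.
  monomial 2·x^1·y^1 ↦ 2·X^1·Y^1·Z^0.
  monomial -1·x^1·y^0 ↦ -1·X^1·Y^0·Z^1.
  monomial -2·x^0·y^2 ↦ -2·X^0·Y^2·Z^0.
  monomial 3·x^0·y^1 ↦ 3·X^0·Y^1·Z^1.
  monomial 2·x^0·y^0 ↦ 2·X^0·Y^0·Z^2.
Collecting: F(X, Y, Z) = -X**2 + 2*X*Y - X*Z - 2*Y**2 + 3*Y*Z + 2*Z**2.


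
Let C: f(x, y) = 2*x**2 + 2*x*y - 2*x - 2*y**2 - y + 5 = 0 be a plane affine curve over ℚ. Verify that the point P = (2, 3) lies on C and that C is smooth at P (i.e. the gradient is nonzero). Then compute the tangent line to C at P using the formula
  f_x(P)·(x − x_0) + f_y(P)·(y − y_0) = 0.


Tangent line at P: 12*x - 9*y + 3 = 0.

Step 1: f(2, 3) = 0, so P lies on C.
Step 2: partial derivatives
  f_x(x, y) = 4*x + 2*y - 2, f_y(x, y) = 2*x - 4*y - 1.
  f_x(P) = 12, f_y(P) = -9 (gradient nonzero, so P is smooth).
Step 3: tangent line at P: 12·(x − 2) + -9·(y − 3) = 0.
Expanding: 12*x - 9*y + 3 = 0.


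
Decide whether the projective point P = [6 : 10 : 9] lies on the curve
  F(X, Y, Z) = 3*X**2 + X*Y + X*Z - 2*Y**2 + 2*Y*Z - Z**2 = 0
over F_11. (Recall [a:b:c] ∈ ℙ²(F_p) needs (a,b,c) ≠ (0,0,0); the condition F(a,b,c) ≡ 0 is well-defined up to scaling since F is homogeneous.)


F(6,10,9) ≡ 0 (mod 11); P is on the curve.

Evaluate F(6, 10, 9) term-by-term (mod 11).
  3*X**2 ↦ 3·36·1·1 = 108
  X*Y ↦ 1·6·10·1 = 60
  X*Z ↦ 1·6·1·9 = 54
  -2*Y**2 ↦ -2·1·100·1 = -200
  2*Y*Z ↦ 2·1·10·9 = 180
  -Z**2 ↦ -1·1·1·81 = -81
Sum: F(6, 10, 9) = (108) + (60) + (54) + (-200) + (180) + (-81) = 121.
Reducing mod 11: 121 ≡ 0 (mod 11).
Since F(a, b, c) ≡ 0 (mod 11), P lies on the curve.


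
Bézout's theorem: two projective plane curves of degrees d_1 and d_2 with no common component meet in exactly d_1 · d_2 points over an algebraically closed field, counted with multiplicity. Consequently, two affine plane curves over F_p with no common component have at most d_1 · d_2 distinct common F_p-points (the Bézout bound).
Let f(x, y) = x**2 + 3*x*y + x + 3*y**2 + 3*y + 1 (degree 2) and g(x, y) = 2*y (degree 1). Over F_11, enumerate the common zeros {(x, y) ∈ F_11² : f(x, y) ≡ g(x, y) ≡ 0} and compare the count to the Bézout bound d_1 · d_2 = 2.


Common zeros: ∅; count = 0; Bézout bound = 2.

deg(f) = 2, deg(g) = 1, so Bézout bound = 2.
Scan x ∈ F_11. For each x, list the y ∈ F_11 with f(x, y) ≡ 0 and those with g(x, y) ≡ 0 (mod 11); the common zeros in that column are the intersection.
  x = 0: f ≡ 0 at y ∈ ∅; g ≡ 0 at y ∈ {0}; common: ∅.
  x = 1: f ≡ 0 at y ∈ {10}; g ≡ 0 at y ∈ {0}; common: ∅.
  x = 2: f ≡ 0 at y ∈ ∅; g ≡ 0 at y ∈ {0}; common: ∅.
  x = 3: f ≡ 0 at y ∈ ∅; g ≡ 0 at y ∈ {0}; common: ∅.
  x = 4: f ≡ 0 at y ∈ ∅; g ≡ 0 at y ∈ {0}; common: ∅.
  x = 5: f ≡ 0 at y ∈ ∅; g ≡ 0 at y ∈ {0}; common: ∅.
  x = 6: f ≡ 0 at y ∈ ∅; g ≡ 0 at y ∈ {0}; common: ∅.
  x = 7: f ≡ 0 at y ∈ ∅; g ≡ 0 at y ∈ {0}; common: ∅.
  x = 8: f ≡ 0 at y ∈ ∅; g ≡ 0 at y ∈ {0}; common: ∅.
  x = 9: f ≡ 0 at y ∈ ∅; g ≡ 0 at y ∈ {0}; common: ∅.
  x = 10: f ≡ 0 at y ∈ ∅; g ≡ 0 at y ∈ {0}; common: ∅.
Collecting: common zeros = ∅, so the count is 0.
Comparison with the Bézout bound: 0 ≤ 2 = deg(f)·deg(g), as expected for curves with no common component (the affine F_11-count falls short of the bound because intersections may lie at infinity, over extension fields, or carry multiplicity).


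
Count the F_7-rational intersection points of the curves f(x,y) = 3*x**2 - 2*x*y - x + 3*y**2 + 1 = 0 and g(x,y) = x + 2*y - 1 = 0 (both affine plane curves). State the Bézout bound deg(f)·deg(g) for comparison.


Common zeros: {(0, 4)}; count = 1; Bézout bound = 2.

deg(f) = 2, deg(g) = 1, so Bézout bound = 2.
Scan x ∈ F_7. For each x, list the y ∈ F_7 with f(x, y) ≡ 0 and those with g(x, y) ≡ 0 (mod 7); the common zeros in that column are the intersection.
  x = 0: f ≡ 0 at y ∈ {3, 4}; g ≡ 0 at y ∈ {4}; common: {4}.
  x = 1: f ≡ 0 at y ∈ ∅; g ≡ 0 at y ∈ {0}; common: ∅.
  x = 2: f ≡ 0 at y ∈ ∅; g ≡ 0 at y ∈ {3}; common: ∅.
  x = 3: f ≡ 0 at y ∈ {4, 5}; g ≡ 0 at y ∈ {6}; common: ∅.
  x = 4: f ≡ 0 at y ∈ {6}; g ≡ 0 at y ∈ {2}; common: ∅.
  x = 5: f ≡ 0 at y ∈ {2, 6}; g ≡ 0 at y ∈ {5}; common: ∅.
  x = 6: f ≡ 0 at y ∈ {2}; g ≡ 0 at y ∈ {1}; common: ∅.
Collecting: common zeros = {(0, 4)}, so the count is 1.
Comparison with the Bézout bound: 1 ≤ 2 = deg(f)·deg(g), as expected for curves with no common component (the affine F_7-count falls short of the bound because intersections may lie at infinity, over extension fields, or carry multiplicity).


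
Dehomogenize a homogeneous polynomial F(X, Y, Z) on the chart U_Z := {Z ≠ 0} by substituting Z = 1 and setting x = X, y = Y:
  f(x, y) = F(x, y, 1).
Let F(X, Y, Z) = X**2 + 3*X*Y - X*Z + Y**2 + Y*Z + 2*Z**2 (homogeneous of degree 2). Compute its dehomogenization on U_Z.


f(x, y) = x**2 + 3*x*y - x + y**2 + y + 2

On U_Z we set Z = 1. Each monomial c·X^i·Y^j·Z^k in F becomes c·x^i·y^j·1^k = c·x^i·y^j.
Substituting Z = 1: F(X, Y, 1) = x**2 + 3*x*y - x + y**2 + y + 2.
Note: deg(f) ≤ deg(F) = 2; strict inequality happens when F is divisible by Z (lost terms).


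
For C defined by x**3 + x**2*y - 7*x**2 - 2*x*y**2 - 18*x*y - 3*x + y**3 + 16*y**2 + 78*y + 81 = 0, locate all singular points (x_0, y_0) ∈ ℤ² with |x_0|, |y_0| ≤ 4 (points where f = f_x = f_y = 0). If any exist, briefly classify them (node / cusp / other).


Singular points: {(3, -3)}; classification: node.

Compute partial derivatives:
  f_x = 3*x**2 + 2*x*y - 14*x - 2*y**2 - 18*y - 3.
  f_y = x**2 - 4*x*y - 18*x + 3*y**2 + 32*y + 78.
Scan x_0 ∈ {−4, ..., 4}. For each x_0, f_y(x_0, y) is a polynomial in y; find its integer roots y ∈ {−4, ..., 4}, then test f_x and f at those candidates.
  x = -4: f_y(-4, y) = 3*y**2 + 48*y + 166; no integer root y with |y| ≤ 4.
  x = -3: f_y(-3, y) = 3*y**2 + 44*y + 141; no integer root y with |y| ≤ 4.
  x = -2: f_y(-2, y) = 3*y**2 + 40*y + 118; no integer root y with |y| ≤ 4.
  x = -1: f_y(-1, y) = 3*y**2 + 36*y + 97; no integer root y with |y| ≤ 4.
  x = 0: f_y(0, y) = 3*y**2 + 32*y + 78; no integer root y with |y| ≤ 4.
  x = 1: f_y(1, y) = 3*y**2 + 28*y + 61; no integer root y with |y| ≤ 4.
  x = 2: f_y(2, y) = 3*y**2 + 24*y + 46; no integer root y with |y| ≤ 4.
  x = 3: f_y(3, y) = 3*y**2 + 20*y + 33; vanishes at y ∈ {-3}. (3, -3): f_x = 0, f = 0 — SINGULAR.
  x = 4: f_y(4, y) = 3*y**2 + 16*y + 22; no integer root y with |y| ≤ 4.
Only singular point on the grid: (3, -3).
Classify: substitute x = 3 + u, y = -3 + v and expand: f = u**3 + u**2*v - u**2 - 2*u*v**2 + v**3 + v**2.
No constant or linear terms (consistent with a singular point). Quadratic part: -u**2 + v**2. Cubic part: u**3 + u**2*v - 2*u*v**2 + v**3.
The quadratic part v**2 - u**2 = (v − u)(v + u) splits into two distinct linear factors, so there are two distinct tangent lines y − -3 = ±(x − 3) — this is a node (ordinary double point).
Classification: node.


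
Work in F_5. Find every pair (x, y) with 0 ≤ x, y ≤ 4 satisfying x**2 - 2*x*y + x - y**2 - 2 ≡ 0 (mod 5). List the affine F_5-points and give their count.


Affine F_5-points: {(1, 0), (1, 3), (3, 0), (3, 4), (4, 3), (4, 4)}; count = 6.

For each of the 25 pairs (x, y) ∈ F_5², evaluate f(x, y) mod 5. Record the zeros.
  x = 0: [0↦3, 1↦2, 2↦4, 3↦4, 4↦2]  zeros at y ∈ ∅
  x = 1: [0↦0, 1↦2, 2↦2, 3↦0, 4↦1]  zeros at y ∈ {0, 3}
  x = 2: [0↦4, 1↦4, 2↦2, 3↦3, 4↦2]  zeros at y ∈ ∅
  x = 3: [0↦0, 1↦3, 2↦4, 3↦3, 4↦0]  zeros at y ∈ {0, 4}
  x = 4: [0↦3, 1↦4, 2↦3, 3↦0, 4↦0]  zeros at y ∈ {3, 4}
Collecting zeros: affine points = {(1, 0), (1, 3), (3, 0), (3, 4), (4, 3), (4, 4)}.
Total count |C(F_5)_aff| = 6.


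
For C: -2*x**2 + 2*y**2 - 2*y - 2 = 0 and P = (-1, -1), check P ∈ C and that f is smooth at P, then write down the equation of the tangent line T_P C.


Tangent line at P: 4*x - 6*y - 2 = 0.

Step 1: f(-1, -1) = 0, so P lies on C.
Step 2: partial derivatives
  f_x(x, y) = -4*x, f_y(x, y) = 4*y - 2.
  f_x(P) = 4, f_y(P) = -6 (gradient nonzero, so P is smooth).
Step 3: tangent line at P: 4·(x − -1) + -6·(y − -1) = 0.
Expanding: 4*x - 6*y - 2 = 0.


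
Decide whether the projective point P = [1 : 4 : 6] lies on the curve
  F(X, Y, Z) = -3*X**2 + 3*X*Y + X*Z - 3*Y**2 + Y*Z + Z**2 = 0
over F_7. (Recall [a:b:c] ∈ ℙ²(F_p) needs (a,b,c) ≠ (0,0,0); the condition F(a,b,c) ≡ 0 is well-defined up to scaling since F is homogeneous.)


F(1,4,6) ≡ 6 (mod 7); P is NOT on the curve.

Evaluate F(1, 4, 6) term-by-term (mod 7).
  -3*X**2 ↦ -3·1·1·1 = -3
  3*X*Y ↦ 3·1·4·1 = 12
  X*Z ↦ 1·1·1·6 = 6
  -3*Y**2 ↦ -3·1·16·1 = -48
  Y*Z ↦ 1·1·4·6 = 24
  Z**2 ↦ 1·1·1·36 = 36
Sum: F(1, 4, 6) = (-3) + (12) + (6) + (-48) + (24) + (36) = 27.
Reducing mod 7: 27 ≡ 6 (mod 7).
Since F(a, b, c) ≡ 6 ≠ 0 (mod 7), P does NOT lie on the curve.


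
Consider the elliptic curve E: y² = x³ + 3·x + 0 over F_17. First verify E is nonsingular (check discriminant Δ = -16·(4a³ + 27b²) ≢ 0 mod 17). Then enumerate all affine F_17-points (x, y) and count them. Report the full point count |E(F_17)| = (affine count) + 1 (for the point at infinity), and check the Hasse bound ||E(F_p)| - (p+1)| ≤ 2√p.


Affine points = {(0, 0), (1, 2), (1, 15), (3, 6), (3, 11), (4, 5), (4, 12), (5, 2), (5, 15), (6, 8), (6, 9), (8, 3), (8, 14), (9, 5), (9, 12), (11, 2), (11, 15), (12, 8), (12, 9), (13, 3), (13, 14), (14, 7), (14, 10), (16, 8), (16, 9)}; affine count = 25; |E(F_17)| = 26.

Discriminant check: Δ ∝ 4a³ + 27b² = 4·3³ + 27·0² = 4·27 + 27·0 ≡ 6 (mod 17). Nonzero ⇒ E is nonsingular.
For each x ∈ F_17, compute rhs = x³ + 3·x + 0 mod 17, then count y ∈ F_17 with y² ≡ rhs.
  x = 0: rhs = 0, matching y values: 0 (1 points).
  x = 1: rhs = 4, matching y values: 2, 15 (2 points).
  x = 2: rhs = 14, matching y values: none (0 points).
  x = 3: rhs = 2, matching y values: 6, 11 (2 points).
  x = 4: rhs = 8, matching y values: 5, 12 (2 points).
  x = 5: rhs = 4, matching y values: 2, 15 (2 points).
  x = 6: rhs = 13, matching y values: 8, 9 (2 points).
  x = 7: rhs = 7, matching y values: none (0 points).
  x = 8: rhs = 9, matching y values: 3, 14 (2 points).
  x = 9: rhs = 8, matching y values: 5, 12 (2 points).
  x = 10: rhs = 10, matching y values: none (0 points).
  x = 11: rhs = 4, matching y values: 2, 15 (2 points).
  x = 12: rhs = 13, matching y values: 8, 9 (2 points).
  x = 13: rhs = 9, matching y values: 3, 14 (2 points).
  x = 14: rhs = 15, matching y values: 7, 10 (2 points).
  x = 15: rhs = 3, matching y values: none (0 points).
  x = 16: rhs = 13, matching y values: 8, 9 (2 points).
Total affine count: 25.
Full point count |E(F_17)| = 25 + 1 = 26.
Hasse bound: |26 − (17+1)| = |8| = 8 ≤ 2√17 ≈ 8.2462 ✓.


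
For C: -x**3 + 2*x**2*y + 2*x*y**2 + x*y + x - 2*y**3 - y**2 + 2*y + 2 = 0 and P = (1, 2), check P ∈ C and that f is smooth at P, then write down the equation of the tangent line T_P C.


Tangent line at P: 16*x - 15*y + 14 = 0.

Step 1: f(1, 2) = 0, so P lies on C.
Step 2: partial derivatives
  f_x(x, y) = -3*x**2 + 4*x*y + 2*y**2 + y + 1, f_y(x, y) = 2*x**2 + 4*x*y + x - 6*y**2 - 2*y + 2.
  f_x(P) = 16, f_y(P) = -15 (gradient nonzero, so P is smooth).
Step 3: tangent line at P: 16·(x − 1) + -15·(y − 2) = 0.
Expanding: 16*x - 15*y + 14 = 0.


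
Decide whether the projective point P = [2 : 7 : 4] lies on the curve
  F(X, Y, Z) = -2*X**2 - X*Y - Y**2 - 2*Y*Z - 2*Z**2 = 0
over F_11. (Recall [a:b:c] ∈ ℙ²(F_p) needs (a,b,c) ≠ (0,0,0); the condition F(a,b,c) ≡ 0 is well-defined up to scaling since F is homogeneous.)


F(2,7,4) ≡ 6 (mod 11); P is NOT on the curve.

Evaluate F(2, 7, 4) term-by-term (mod 11).
  -2*X**2 ↦ -2·4·1·1 = -8
  -X*Y ↦ -1·2·7·1 = -14
  -Y**2 ↦ -1·1·49·1 = -49
  -2*Y*Z ↦ -2·1·7·4 = -56
  -2*Z**2 ↦ -2·1·1·16 = -32
Sum: F(2, 7, 4) = (-8) + (-14) + (-49) + (-56) + (-32) = -159.
Reducing mod 11: -159 ≡ 6 (mod 11).
Since F(a, b, c) ≡ 6 ≠ 0 (mod 11), P does NOT lie on the curve.


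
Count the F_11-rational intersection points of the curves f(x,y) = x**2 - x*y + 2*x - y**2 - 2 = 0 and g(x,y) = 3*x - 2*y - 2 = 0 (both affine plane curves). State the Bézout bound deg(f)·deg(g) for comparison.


Common zeros: {(6, 8)}; count = 1; Bézout bound = 2.

deg(f) = 2, deg(g) = 1, so Bézout bound = 2.
Scan x ∈ F_11. For each x, list the y ∈ F_11 with f(x, y) ≡ 0 and those with g(x, y) ≡ 0 (mod 11); the common zeros in that column are the intersection.
  x = 0: f ≡ 0 at y ∈ {3, 8}; g ≡ 0 at y ∈ {10}; common: ∅.
  x = 1: f ≡ 0 at y ∈ {3, 7}; g ≡ 0 at y ∈ {6}; common: ∅.
  x = 2: f ≡ 0 at y ∈ ∅; g ≡ 0 at y ∈ {2}; common: ∅.
  x = 3: f ≡ 0 at y ∈ ∅; g ≡ 0 at y ∈ {9}; common: ∅.
  x = 4: f ≡ 0 at y ∈ {0, 7}; g ≡ 0 at y ∈ {5}; common: ∅.
  x = 5: f ≡ 0 at y ∈ {0, 6}; g ≡ 0 at y ∈ {1}; common: ∅.
  x = 6: f ≡ 0 at y ∈ {8}; g ≡ 0 at y ∈ {8}; common: {8}.
  x = 7: f ≡ 0 at y ∈ ∅; g ≡ 0 at y ∈ {4}; common: ∅.
  x = 8: f ≡ 0 at y ∈ ∅; g ≡ 0 at y ∈ {0}; common: ∅.
  x = 9: f ≡ 0 at y ∈ ∅; g ≡ 0 at y ∈ {7}; common: ∅.
  x = 10: f ≡ 0 at y ∈ {6}; g ≡ 0 at y ∈ {3}; common: ∅.
Collecting: common zeros = {(6, 8)}, so the count is 1.
Comparison with the Bézout bound: 1 ≤ 2 = deg(f)·deg(g), as expected for curves with no common component (the affine F_11-count falls short of the bound because intersections may lie at infinity, over extension fields, or carry multiplicity).


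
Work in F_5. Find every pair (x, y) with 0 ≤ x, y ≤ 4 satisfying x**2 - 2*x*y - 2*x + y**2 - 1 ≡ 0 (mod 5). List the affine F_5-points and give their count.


Affine F_5-points: {(0, 1), (0, 4), (2, 2), (4, 1), (4, 2)}; count = 5.

For each of the 25 pairs (x, y) ∈ F_5², evaluate f(x, y) mod 5. Record the zeros.
  x = 0: [0↦4, 1↦0, 2↦3, 3↦3, 4↦0]  zeros at y ∈ {1, 4}
  x = 1: [0↦3, 1↦2, 2↦3, 3↦1, 4↦1]  zeros at y ∈ ∅
  x = 2: [0↦4, 1↦1, 2↦0, 3↦1, 4↦4]  zeros at y ∈ {2}
  x = 3: [0↦2, 1↦2, 2↦4, 3↦3, 4↦4]  zeros at y ∈ ∅
  x = 4: [0↦2, 1↦0, 2↦0, 3↦2, 4↦1]  zeros at y ∈ {1, 2}
Collecting zeros: affine points = {(0, 1), (0, 4), (2, 2), (4, 1), (4, 2)}.
Total count |C(F_5)_aff| = 5.


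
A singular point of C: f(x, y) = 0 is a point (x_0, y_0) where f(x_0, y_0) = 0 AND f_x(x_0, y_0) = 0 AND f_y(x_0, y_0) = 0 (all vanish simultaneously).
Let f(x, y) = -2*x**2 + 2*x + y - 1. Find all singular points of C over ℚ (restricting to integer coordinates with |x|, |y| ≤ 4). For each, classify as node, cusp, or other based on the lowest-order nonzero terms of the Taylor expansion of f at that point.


No singular points in the scanned grid; C is smooth there.

Compute partial derivatives:
  f_x = 2 - 4*x.
  f_y = 1.
f_y = 1 is a nonzero constant, so f_y never vanishes: no point (x, y) can satisfy f = f_x = f_y = 0. In particular no (x, y) ∈ {−4, ..., 4}² is singular; the curve is smooth.


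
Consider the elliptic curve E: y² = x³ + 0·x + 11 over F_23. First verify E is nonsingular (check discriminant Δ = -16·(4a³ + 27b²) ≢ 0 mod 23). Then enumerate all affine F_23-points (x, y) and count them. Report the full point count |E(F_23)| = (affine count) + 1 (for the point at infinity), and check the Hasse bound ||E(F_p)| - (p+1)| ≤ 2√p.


Affine points = {(1, 9), (1, 14), (4, 11), (4, 12), (7, 3), (7, 20), (9, 2), (9, 21), (11, 10), (11, 13), (13, 0), (14, 8), (14, 15), (16, 6), (16, 17), (17, 5), (17, 18), (18, 1), (18, 22), (19, 4), (19, 19), (21, 7), (21, 16)}; affine count = 23; |E(F_23)| = 24.

Discriminant check: Δ ∝ 4a³ + 27b² = 4·0³ + 27·11² = 4·0 + 27·121 ≡ 1 (mod 23). Nonzero ⇒ E is nonsingular.
For each x ∈ F_23, compute rhs = x³ + 0·x + 11 mod 23, then count y ∈ F_23 with y² ≡ rhs.
  x = 0: rhs = 11, matching y values: none (0 points).
  x = 1: rhs = 12, matching y values: 9, 14 (2 points).
  x = 2: rhs = 19, matching y values: none (0 points).
  x = 3: rhs = 15, matching y values: none (0 points).
  x = 4: rhs = 6, matching y values: 11, 12 (2 points).
  x = 5: rhs = 21, matching y values: none (0 points).
  x = 6: rhs = 20, matching y values: none (0 points).
  x = 7: rhs = 9, matching y values: 3, 20 (2 points).
  x = 8: rhs = 17, matching y values: none (0 points).
  x = 9: rhs = 4, matching y values: 2, 21 (2 points).
  x = 10: rhs = 22, matching y values: none (0 points).
  x = 11: rhs = 8, matching y values: 10, 13 (2 points).
  x = 12: rhs = 14, matching y values: none (0 points).
  x = 13: rhs = 0, matching y values: 0 (1 points).
  x = 14: rhs = 18, matching y values: 8, 15 (2 points).
  x = 15: rhs = 5, matching y values: none (0 points).
  x = 16: rhs = 13, matching y values: 6, 17 (2 points).
  x = 17: rhs = 2, matching y values: 5, 18 (2 points).
  x = 18: rhs = 1, matching y values: 1, 22 (2 points).
  x = 19: rhs = 16, matching y values: 4, 19 (2 points).
  x = 20: rhs = 7, matching y values: none (0 points).
  x = 21: rhs = 3, matching y values: 7, 16 (2 points).
  x = 22: rhs = 10, matching y values: none (0 points).
Total affine count: 23.
Full point count |E(F_23)| = 23 + 1 = 24.
Hasse bound: |24 − (23+1)| = |0| = 0 ≤ 2√23 ≈ 9.5917 ✓.


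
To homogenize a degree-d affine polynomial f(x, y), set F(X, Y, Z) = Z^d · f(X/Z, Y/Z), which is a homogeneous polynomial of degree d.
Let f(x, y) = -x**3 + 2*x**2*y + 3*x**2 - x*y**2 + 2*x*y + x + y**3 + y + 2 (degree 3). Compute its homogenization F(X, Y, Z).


F(X, Y, Z) = -X**3 + 2*X**2*Y + 3*X**2*Z - X*Y**2 + 2*X*Y*Z + X*Z**2 + Y**3 + Y*Z**2 + 2*Z**3

deg(f) = 3.
Substitute x = X/Z, y = Y/Z into f, then multiply by Z^3.
  monomial -1·x^3·y^0 ↦ -1·X^3·Y^0·Z^0.
  monomial 2·x^2·y^1 ↦ 2·X^2·Y^1·Z^0.
  monomial 3·x^2·y^0 ↦ 3·X^2·Y^0·Z^1.
  monomial -1·x^1·y^2 ↦ -1·X^1·Y^2·Z^0.
  monomial 2·x^1·y^1 ↦ 2·X^1·Y^1·Z^1.
  monomial 1·x^1·y^0 ↦ 1·X^1·Y^0·Z^2.
  monomial 1·x^0·y^3 ↦ 1·X^0·Y^3·Z^0.
  monomial 1·x^0·y^1 ↦ 1·X^0·Y^1·Z^2.
  monomial 2·x^0·y^0 ↦ 2·X^0·Y^0·Z^3.
Collecting: F(X, Y, Z) = -X**3 + 2*X**2*Y + 3*X**2*Z - X*Y**2 + 2*X*Y*Z + X*Z**2 + Y**3 + Y*Z**2 + 2*Z**3.


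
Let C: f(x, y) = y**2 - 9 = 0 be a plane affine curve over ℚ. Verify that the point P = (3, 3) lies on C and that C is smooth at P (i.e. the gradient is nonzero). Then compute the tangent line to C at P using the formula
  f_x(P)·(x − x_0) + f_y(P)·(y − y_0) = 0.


Tangent line at P: 6*y - 18 = 0.

Step 1: f(3, 3) = 0, so P lies on C.
Step 2: partial derivatives
  f_x(x, y) = 0, f_y(x, y) = 2*y.
  f_x(P) = 0, f_y(P) = 6 (gradient nonzero, so P is smooth).
Step 3: tangent line at P: 0·(x − 3) + 6·(y − 3) = 0.
Expanding: 6*y - 18 = 0.


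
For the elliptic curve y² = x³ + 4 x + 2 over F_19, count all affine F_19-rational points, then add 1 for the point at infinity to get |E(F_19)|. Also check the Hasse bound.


Affine points = {(1, 8), (1, 11), (4, 5), (4, 14), (9, 8), (9, 11), (10, 4), (10, 15), (11, 3), (11, 16), (12, 7), (12, 12), (13, 3), (13, 16), (14, 3), (14, 16), (15, 6), (15, 13), (16, 1), (16, 18), (17, 9), (17, 10), (18, 4), (18, 15)}; affine count = 24; |E(F_19)| = 25.

Discriminant check: Δ ∝ 4a³ + 27b² = 4·4³ + 27·2² = 4·64 + 27·4 ≡ 3 (mod 19). Nonzero ⇒ E is nonsingular.
For each x ∈ F_19, compute rhs = x³ + 4·x + 2 mod 19, then count y ∈ F_19 with y² ≡ rhs.
  x = 0: rhs = 2, matching y values: none (0 points).
  x = 1: rhs = 7, matching y values: 8, 11 (2 points).
  x = 2: rhs = 18, matching y values: none (0 points).
  x = 3: rhs = 3, matching y values: none (0 points).
  x = 4: rhs = 6, matching y values: 5, 14 (2 points).
  x = 5: rhs = 14, matching y values: none (0 points).
  x = 6: rhs = 14, matching y values: none (0 points).
  x = 7: rhs = 12, matching y values: none (0 points).
  x = 8: rhs = 14, matching y values: none (0 points).
  x = 9: rhs = 7, matching y values: 8, 11 (2 points).
  x = 10: rhs = 16, matching y values: 4, 15 (2 points).
  x = 11: rhs = 9, matching y values: 3, 16 (2 points).
  x = 12: rhs = 11, matching y values: 7, 12 (2 points).
  x = 13: rhs = 9, matching y values: 3, 16 (2 points).
  x = 14: rhs = 9, matching y values: 3, 16 (2 points).
  x = 15: rhs = 17, matching y values: 6, 13 (2 points).
  x = 16: rhs = 1, matching y values: 1, 18 (2 points).
  x = 17: rhs = 5, matching y values: 9, 10 (2 points).
  x = 18: rhs = 16, matching y values: 4, 15 (2 points).
Total affine count: 24.
Full point count |E(F_19)| = 24 + 1 = 25.
Hasse bound: |25 − (19+1)| = |5| = 5 ≤ 2√19 ≈ 8.7178 ✓.


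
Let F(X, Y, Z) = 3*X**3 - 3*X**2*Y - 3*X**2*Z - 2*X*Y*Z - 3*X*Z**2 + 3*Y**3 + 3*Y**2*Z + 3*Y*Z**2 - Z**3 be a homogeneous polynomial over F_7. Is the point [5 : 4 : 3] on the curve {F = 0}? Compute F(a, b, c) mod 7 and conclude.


F(5,4,3) ≡ 5 (mod 7); P is NOT on the curve.

Evaluate F(5, 4, 3) term-by-term (mod 7).
  3*X**3 ↦ 3·125·1·1 = 375
  -3*X**2*Y ↦ -3·25·4·1 = -300
  -3*X**2*Z ↦ -3·25·1·3 = -225
  -2*X*Y*Z ↦ -2·5·4·3 = -120
  -3*X*Z**2 ↦ -3·5·1·9 = -135
  3*Y**3 ↦ 3·1·64·1 = 192
  3*Y**2*Z ↦ 3·1·16·3 = 144
  3*Y*Z**2 ↦ 3·1·4·9 = 108
  -Z**3 ↦ -1·1·1·27 = -27
Sum: F(5, 4, 3) = (375) + (-300) + (-225) + (-120) + (-135) + (192) + (144) + (108) + (-27) = 12.
Reducing mod 7: 12 ≡ 5 (mod 7).
Since F(a, b, c) ≡ 5 ≠ 0 (mod 7), P does NOT lie on the curve.


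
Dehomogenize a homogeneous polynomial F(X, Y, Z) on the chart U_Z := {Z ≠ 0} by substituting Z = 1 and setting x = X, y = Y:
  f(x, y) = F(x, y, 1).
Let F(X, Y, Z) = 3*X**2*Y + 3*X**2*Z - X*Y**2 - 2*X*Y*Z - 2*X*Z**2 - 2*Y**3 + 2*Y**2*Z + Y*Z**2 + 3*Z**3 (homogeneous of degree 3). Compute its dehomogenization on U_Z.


f(x, y) = 3*x**2*y + 3*x**2 - x*y**2 - 2*x*y - 2*x - 2*y**3 + 2*y**2 + y + 3

On U_Z we set Z = 1. Each monomial c·X^i·Y^j·Z^k in F becomes c·x^i·y^j·1^k = c·x^i·y^j.
Substituting Z = 1: F(X, Y, 1) = 3*x**2*y + 3*x**2 - x*y**2 - 2*x*y - 2*x - 2*y**3 + 2*y**2 + y + 3.
Note: deg(f) ≤ deg(F) = 3; strict inequality happens when F is divisible by Z (lost terms).


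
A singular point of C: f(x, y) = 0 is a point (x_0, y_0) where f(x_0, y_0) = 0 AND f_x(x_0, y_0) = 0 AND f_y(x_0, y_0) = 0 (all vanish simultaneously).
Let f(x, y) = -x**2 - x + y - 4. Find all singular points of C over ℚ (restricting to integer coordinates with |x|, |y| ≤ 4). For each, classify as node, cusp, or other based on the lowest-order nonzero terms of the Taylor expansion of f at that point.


No singular points in the scanned grid; C is smooth there.

Compute partial derivatives:
  f_x = -2*x - 1.
  f_y = 1.
f_y = 1 is a nonzero constant, so f_y never vanishes: no point (x, y) can satisfy f = f_x = f_y = 0. In particular no (x, y) ∈ {−4, ..., 4}² is singular; the curve is smooth.


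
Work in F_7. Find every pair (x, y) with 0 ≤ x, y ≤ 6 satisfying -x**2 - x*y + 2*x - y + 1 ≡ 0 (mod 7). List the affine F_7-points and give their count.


Affine F_7-points: {(0, 1), (1, 1), (2, 5), (3, 3), (4, 0), (5, 0)}; count = 6.

For each of the 49 pairs (x, y) ∈ F_7², evaluate f(x, y) mod 7. Record the zeros.
  x = 0: [0↦1, 1↦0, 2↦6, 3↦5, 4↦4, 5↦3, 6↦2]  zeros at y ∈ {1}
  x = 1: [0↦2, 1↦0, 2↦5, 3↦3, 4↦1, 5↦6, 6↦4]  zeros at y ∈ {1}
  x = 2: [0↦1, 1↦5, 2↦2, 3↦6, 4↦3, 5↦0, 6↦4]  zeros at y ∈ {5}
  x = 3: [0↦5, 1↦1, 2↦4, 3↦0, 4↦3, 5↦6, 6↦2]  zeros at y ∈ {3}
  x = 4: [0↦0, 1↦2, 2↦4, 3↦6, 4↦1, 5↦3, 6↦5]  zeros at y ∈ {0}
  x = 5: [0↦0, 1↦1, 2↦2, 3↦3, 4↦4, 5↦5, 6↦6]  zeros at y ∈ {0}
  x = 6: [0↦5, 1↦5, 2↦5, 3↦5, 4↦5, 5↦5, 6↦5]  zeros at y ∈ ∅
Collecting zeros: affine points = {(0, 1), (1, 1), (2, 5), (3, 3), (4, 0), (5, 0)}.
Total count |C(F_7)_aff| = 6.


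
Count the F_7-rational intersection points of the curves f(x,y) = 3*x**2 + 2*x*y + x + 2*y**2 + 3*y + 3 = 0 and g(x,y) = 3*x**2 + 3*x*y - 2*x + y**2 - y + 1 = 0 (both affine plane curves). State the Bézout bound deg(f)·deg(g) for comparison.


Common zeros: ∅; count = 0; Bézout bound = 4.

deg(f) = 2, deg(g) = 2, so Bézout bound = 4.
Scan x ∈ F_7. For each x, list the y ∈ F_7 with f(x, y) ≡ 0 and those with g(x, y) ≡ 0 (mod 7); the common zeros in that column are the intersection.
  x = 0: f ≡ 0 at y ∈ ∅; g ≡ 0 at y ∈ {3, 5}; common: ∅.
  x = 1: f ≡ 0 at y ∈ {0, 1}; g ≡ 0 at y ∈ ∅; common: ∅.
  x = 2: f ≡ 0 at y ∈ {3, 4}; g ≡ 0 at y ∈ ∅; common: ∅.
  x = 3: f ≡ 0 at y ∈ ∅; g ≡ 0 at y ∈ {2, 4}; common: ∅.
  x = 4: f ≡ 0 at y ∈ ∅; g ≡ 0 at y ∈ ∅; common: ∅.
  x = 5: f ≡ 0 at y ∈ {1, 3}; g ≡ 0 at y ∈ {2, 5}; common: ∅.
  x = 6: f ≡ 0 at y ∈ ∅; g ≡ 0 at y ∈ ∅; common: ∅.
Collecting: common zeros = ∅, so the count is 0.
Comparison with the Bézout bound: 0 ≤ 4 = deg(f)·deg(g), as expected for curves with no common component (the affine F_7-count falls short of the bound because intersections may lie at infinity, over extension fields, or carry multiplicity).


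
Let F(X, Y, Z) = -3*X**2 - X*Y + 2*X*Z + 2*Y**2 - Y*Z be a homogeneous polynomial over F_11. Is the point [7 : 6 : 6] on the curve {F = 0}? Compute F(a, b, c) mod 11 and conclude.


F(7,6,6) ≡ 8 (mod 11); P is NOT on the curve.

Evaluate F(7, 6, 6) term-by-term (mod 11).
  -3*X**2 ↦ -3·49·1·1 = -147
  -X*Y ↦ -1·7·6·1 = -42
  2*X*Z ↦ 2·7·1·6 = 84
  2*Y**2 ↦ 2·1·36·1 = 72
  -Y*Z ↦ -1·1·6·6 = -36
Sum: F(7, 6, 6) = (-147) + (-42) + (84) + (72) + (-36) = -69.
Reducing mod 11: -69 ≡ 8 (mod 11).
Since F(a, b, c) ≡ 8 ≠ 0 (mod 11), P does NOT lie on the curve.


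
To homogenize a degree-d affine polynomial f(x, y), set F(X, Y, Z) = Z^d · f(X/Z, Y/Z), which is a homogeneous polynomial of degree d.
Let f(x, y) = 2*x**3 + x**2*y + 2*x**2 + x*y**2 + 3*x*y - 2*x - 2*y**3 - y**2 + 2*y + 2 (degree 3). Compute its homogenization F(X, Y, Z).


F(X, Y, Z) = 2*X**3 + X**2*Y + 2*X**2*Z + X*Y**2 + 3*X*Y*Z - 2*X*Z**2 - 2*Y**3 - Y**2*Z + 2*Y*Z**2 + 2*Z**3

deg(f) = 3.
Substitute x = X/Z, y = Y/Z into f, then multiply by Z^3.
  monomial 2·x^3·y^0 ↦ 2·X^3·Y^0·Z^0.
  monomial 1·x^2·y^1 ↦ 1·X^2·Y^1·Z^0.
  monomial 2·x^2·y^0 ↦ 2·X^2·Y^0·Z^1.
  monomial 1·x^1·y^2 ↦ 1·X^1·Y^2·Z^0.
  monomial 3·x^1·y^1 ↦ 3·X^1·Y^1·Z^1.
  monomial -2·x^1·y^0 ↦ -2·X^1·Y^0·Z^2.
  monomial -2·x^0·y^3 ↦ -2·X^0·Y^3·Z^0.
  monomial -1·x^0·y^2 ↦ -1·X^0·Y^2·Z^1.
  monomial 2·x^0·y^1 ↦ 2·X^0·Y^1·Z^2.
  monomial 2·x^0·y^0 ↦ 2·X^0·Y^0·Z^3.
Collecting: F(X, Y, Z) = 2*X**3 + X**2*Y + 2*X**2*Z + X*Y**2 + 3*X*Y*Z - 2*X*Z**2 - 2*Y**3 - Y**2*Z + 2*Y*Z**2 + 2*Z**3.


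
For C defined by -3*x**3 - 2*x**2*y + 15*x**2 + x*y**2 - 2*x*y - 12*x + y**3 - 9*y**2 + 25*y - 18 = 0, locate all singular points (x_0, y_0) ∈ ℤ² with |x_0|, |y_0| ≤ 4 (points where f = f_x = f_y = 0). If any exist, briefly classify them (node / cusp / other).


Singular points: {(1, 3)}; classification: cusp.

Compute partial derivatives:
  f_x = -9*x**2 - 4*x*y + 30*x + y**2 - 2*y - 12.
  f_y = -2*x**2 + 2*x*y - 2*x + 3*y**2 - 18*y + 25.
Scan x_0 ∈ {−4, ..., 4}. For each x_0, f_y(x_0, y) is a polynomial in y; find its integer roots y ∈ {−4, ..., 4}, then test f_x and f at those candidates.
  x = -4: f_y(-4, y) = 3*y**2 - 26*y + 1; no integer root y with |y| ≤ 4.
  x = -3: f_y(-3, y) = 3*y**2 - 24*y + 13; no integer root y with |y| ≤ 4.
  x = -2: f_y(-2, y) = 3*y**2 - 22*y + 21; no integer root y with |y| ≤ 4.
  x = -1: f_y(-1, y) = 3*y**2 - 20*y + 25; no integer root y with |y| ≤ 4.
  x = 0: f_y(0, y) = 3*y**2 - 18*y + 25; no integer root y with |y| ≤ 4.
  x = 1: f_y(1, y) = 3*y**2 - 16*y + 21; vanishes at y ∈ {3}. (1, 3): f_x = 0, f = 0 — SINGULAR.
  x = 2: f_y(2, y) = 3*y**2 - 14*y + 13; no integer root y with |y| ≤ 4.
  x = 3: f_y(3, y) = 3*y**2 - 12*y + 1; no integer root y with |y| ≤ 4.
  x = 4: f_y(4, y) = 3*y**2 - 10*y - 15; no integer root y with |y| ≤ 4.
Only singular point on the grid: (1, 3).
Classify: substitute x = 1 + u, y = 3 + v and expand: f = -3*u**3 - 2*u**2*v + u*v**2 + v**3 + v**2.
No constant or linear terms (consistent with a singular point). Quadratic part: v**2. Cubic part: -3*u**3 - 2*u**2*v + u*v**2 + v**3.
The quadratic part v**2 is a perfect square, so there is a single (double) tangent line v = 0, i.e. y = 3. Restricting the cubic part to that line (v = 0) leaves -3*u**3 ≠ 0, so f is not divisible by v and the branch is v² ≈ 3*u**3 to lowest order — this is a cusp.
Classification: cusp.


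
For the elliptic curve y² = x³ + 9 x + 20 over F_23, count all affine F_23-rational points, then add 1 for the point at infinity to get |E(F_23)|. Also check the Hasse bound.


Affine points = {(2, 0), (5, 11), (5, 12), (7, 9), (7, 14), (8, 11), (8, 12), (9, 5), (9, 18), (10, 11), (10, 12), (11, 1), (11, 22), (12, 4), (12, 19), (17, 7), (17, 16), (19, 9), (19, 14), (20, 9), (20, 14)}; affine count = 21; |E(F_23)| = 22.

Discriminant check: Δ ∝ 4a³ + 27b² = 4·9³ + 27·20² = 4·729 + 27·400 ≡ 8 (mod 23). Nonzero ⇒ E is nonsingular.
For each x ∈ F_23, compute rhs = x³ + 9·x + 20 mod 23, then count y ∈ F_23 with y² ≡ rhs.
  x = 0: rhs = 20, matching y values: none (0 points).
  x = 1: rhs = 7, matching y values: none (0 points).
  x = 2: rhs = 0, matching y values: 0 (1 points).
  x = 3: rhs = 5, matching y values: none (0 points).
  x = 4: rhs = 5, matching y values: none (0 points).
  x = 5: rhs = 6, matching y values: 11, 12 (2 points).
  x = 6: rhs = 14, matching y values: none (0 points).
  x = 7: rhs = 12, matching y values: 9, 14 (2 points).
  x = 8: rhs = 6, matching y values: 11, 12 (2 points).
  x = 9: rhs = 2, matching y values: 5, 18 (2 points).
  x = 10: rhs = 6, matching y values: 11, 12 (2 points).
  x = 11: rhs = 1, matching y values: 1, 22 (2 points).
  x = 12: rhs = 16, matching y values: 4, 19 (2 points).
  x = 13: rhs = 11, matching y values: none (0 points).
  x = 14: rhs = 15, matching y values: none (0 points).
  x = 15: rhs = 11, matching y values: none (0 points).
  x = 16: rhs = 5, matching y values: none (0 points).
  x = 17: rhs = 3, matching y values: 7, 16 (2 points).
  x = 18: rhs = 11, matching y values: none (0 points).
  x = 19: rhs = 12, matching y values: 9, 14 (2 points).
  x = 20: rhs = 12, matching y values: 9, 14 (2 points).
  x = 21: rhs = 17, matching y values: none (0 points).
  x = 22: rhs = 10, matching y values: none (0 points).
Total affine count: 21.
Full point count |E(F_23)| = 21 + 1 = 22.
Hasse bound: |22 − (23+1)| = |-2| = 2 ≤ 2√23 ≈ 9.5917 ✓.
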